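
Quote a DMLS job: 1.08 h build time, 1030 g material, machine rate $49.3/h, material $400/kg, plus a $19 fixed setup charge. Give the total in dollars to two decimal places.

$484.24

Machine cost: 49.3 × 1.08 → $53.244.
Feedstock cost: 400 × 1030/1000 → $412.00.
Adding setup: 53.244 + 412.00 + 19 → 484.244 ≈ $484.24.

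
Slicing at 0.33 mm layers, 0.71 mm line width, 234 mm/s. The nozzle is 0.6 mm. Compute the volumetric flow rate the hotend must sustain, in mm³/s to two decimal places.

54.83

Bead cross-section = 0.33 × 0.71, so 0.2343 mm².
Q = v·A = 234 × 0.2343 = 54.83 mm³/s.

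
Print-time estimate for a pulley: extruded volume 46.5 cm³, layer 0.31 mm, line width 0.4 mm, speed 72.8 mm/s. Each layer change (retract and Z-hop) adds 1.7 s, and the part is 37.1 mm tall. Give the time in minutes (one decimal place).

89.3 minutes

Extrusion cross-section: 0.31 × 0.4 → 0.124 mm².
Path length: 46500 mm³ / 0.124 mm² → 375000 mm.
Print-move time = 375000 / 72.8, so 5151.1 s.
Layers = ⌈37.1/0.31⌉ = 120.
Layer-change overhead: 120 × 1.7 → 204 s.
Total = 5151.1 + 204 = 5355.1 s = 89.3 minutes.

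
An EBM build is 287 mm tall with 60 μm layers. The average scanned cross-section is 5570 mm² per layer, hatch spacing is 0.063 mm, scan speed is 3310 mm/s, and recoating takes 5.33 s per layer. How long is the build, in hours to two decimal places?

Number of layers: 287 / 0.06 → 4784 (rounded up).
Scan path per layer: 5570 / 0.063 → 88412.7 mm.
Beam time per layer = 88412.7 / 3310, so 26.7108 s.
Time per layer = 26.7108 + 5.33, so 32.0408 s.
Build time = 4784 × 32.0408 = 153283.1872 s = 42.58 hours.

42.58 hours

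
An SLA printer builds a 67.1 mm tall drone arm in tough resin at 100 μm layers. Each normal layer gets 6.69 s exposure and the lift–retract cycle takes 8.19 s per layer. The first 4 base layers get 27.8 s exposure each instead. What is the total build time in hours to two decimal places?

Layer count = ceil(67.1 / 0.1) = 671.
Base layers = 4 × (27.8 + 8.19), so 143.96 s.
Remaining layers: 667 × (6.69 + 8.19) → 9924.96 s.
Total = 143.96 + 9924.96 = 10068.92 s = 2.80 hours.

2.80 hours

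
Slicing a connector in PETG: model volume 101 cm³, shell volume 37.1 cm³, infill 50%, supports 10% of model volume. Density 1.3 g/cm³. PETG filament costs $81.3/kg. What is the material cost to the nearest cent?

$8.37

Volume inside the shell = 101 − 37.1 = 63.9 cm³.
Deposited infill = 0.50 × 63.9 = 31.95 cm³.
Support: 0.10 × 101 → 10.1 cm³.
Total extruded = 37.1 + 31.95 + 10.1, so 79.15 cm³.
Mass: 79.15 × 1.3 → 102.895 g.
At $81.3/kg: 102.895/1000 × 81.3 = $8.37.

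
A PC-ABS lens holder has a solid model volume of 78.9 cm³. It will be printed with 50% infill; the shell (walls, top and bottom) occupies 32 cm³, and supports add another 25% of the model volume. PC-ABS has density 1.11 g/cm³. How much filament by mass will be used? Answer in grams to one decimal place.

83.4 g

Infill region: 78.9 − 32 → 46.9 cm³.
Infill volume = 0.50 × 46.9, so 23.45 cm³.
Support = 0.25 × 78.9 = 19.725 cm³.
Total extruded = 32 + 23.45 + 19.725, so 75.175 cm³.
Mass: 75.175 × 1.11 → 83.44425 g.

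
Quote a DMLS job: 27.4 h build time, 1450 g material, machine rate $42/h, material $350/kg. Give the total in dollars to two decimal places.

$1658.30

Machine-time cost = 42 × 27.4, so $1150.80.
Material charge = 350 × 1450/1000 = $507.50.
Total = 1150.80 + 507.50 = $1658.30.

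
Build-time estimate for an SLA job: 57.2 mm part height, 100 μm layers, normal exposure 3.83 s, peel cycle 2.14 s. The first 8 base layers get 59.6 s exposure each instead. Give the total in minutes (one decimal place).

Number of layers: 57.2 / 0.1 → 572 (rounded up).
Burn-in layers: 8 × (59.6 + 2.14) → 493.92 s.
Regular layers = 564 × (3.83 + 2.14), so 3367.08 s.
Sum: 493.92 + 3367.08 = 3861 s → 64.4 minutes.

64.4 minutes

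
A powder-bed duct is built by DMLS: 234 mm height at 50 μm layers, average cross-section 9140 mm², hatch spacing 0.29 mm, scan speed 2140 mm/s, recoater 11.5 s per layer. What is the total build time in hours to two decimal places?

34.10 hours

Layer count = ceil(234 / 0.05) = 4680.
Scan path per layer: 9140 / 0.29 → 31517.2 mm.
Scan time per layer = 31517.2 / 2140, so 14.7277 s.
Layer cycle = 14.7277 + 11.5 = 26.2277 s.
4680 layers × 26.2277 s/layer = 122745.636 s, i.e. 34.10 hours.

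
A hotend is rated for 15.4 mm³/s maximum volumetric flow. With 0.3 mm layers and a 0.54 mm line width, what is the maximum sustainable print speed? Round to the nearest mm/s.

Extrusion cross-section: 0.3 × 0.54 → 0.162 mm².
Max speed = 15.4 / 0.162 = 95.06 ≈ 95 mm/s.

95 mm/s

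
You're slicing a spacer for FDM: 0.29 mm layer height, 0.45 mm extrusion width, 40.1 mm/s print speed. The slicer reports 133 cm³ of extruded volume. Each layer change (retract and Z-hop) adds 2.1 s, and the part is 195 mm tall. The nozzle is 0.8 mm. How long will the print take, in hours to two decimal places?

Bead cross-section: 0.29 × 0.45 → 0.1305 mm².
Path length: 133000 mm³ / 0.1305 mm² → 1019157.1 mm.
Print-move time = 1019157.1 / 40.1, so 25415.4 s.
Layer count = ceil(195 / 0.29) = 673.
Z-hop total = 673 × 2.1, so 1413.3 s.
Total = 25415.4 + 1413.3 = 26828.7 s = 7.45 hours.

7.45 hours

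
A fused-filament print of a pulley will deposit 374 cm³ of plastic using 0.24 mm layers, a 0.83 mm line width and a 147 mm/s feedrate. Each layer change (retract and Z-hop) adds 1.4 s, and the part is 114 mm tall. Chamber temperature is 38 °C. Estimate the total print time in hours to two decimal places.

Bead cross-section = 0.24 × 0.83 = 0.1992 mm².
Path length: 374000 mm³ / 0.1992 mm² → 1877510 mm.
Time extruding = 1877510 / 147 = 12772.2 s.
Layers = ⌈114/0.24⌉ = 475.
Z-hop total = 475 × 1.4, so 665 s.
Altogether 12772.2 + 665 = 13437.2 s, i.e. 3.73 hours.

3.73 hours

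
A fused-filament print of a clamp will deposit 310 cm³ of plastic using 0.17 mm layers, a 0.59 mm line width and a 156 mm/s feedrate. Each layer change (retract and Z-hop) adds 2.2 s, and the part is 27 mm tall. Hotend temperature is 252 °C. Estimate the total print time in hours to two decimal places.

5.60 hours

Line area: 0.17 × 0.59 → 0.1003 mm².
Total extruded path = 310000/0.1003 = 3090727.8 mm.
Print-move time = 3090727.8 / 156, so 19812.4 s.
Layer count = ceil(27 / 0.17) = 159.
Non-print overhead: 159 × 2.2 → 349.8 s.
Total = 19812.4 + 349.8 = 20162.2 s = 5.60 hours.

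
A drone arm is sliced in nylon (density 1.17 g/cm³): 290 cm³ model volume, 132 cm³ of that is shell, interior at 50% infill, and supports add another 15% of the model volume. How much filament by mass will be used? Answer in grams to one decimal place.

Volume inside the shell: 290 − 132 → 158 cm³.
Infill volume = 0.50 × 158 = 79 cm³.
Support = 0.15 × 290 = 43.5 cm³.
Total printed volume: 132 + 79 + 43.5 → 254.5 cm³.
Mass = 254.5 × 1.17 = 297.765 g.

297.8 g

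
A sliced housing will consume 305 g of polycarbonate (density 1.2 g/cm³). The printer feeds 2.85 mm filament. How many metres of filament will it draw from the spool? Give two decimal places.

39.84 m

Volume = 305 g / 1.2 g·cm⁻³ = 254.1667 cm³ = 254166.7 mm³.
A = π r² = π × 1.425² = 6.3794 mm².
Length = 254166.7 / 6.3794 = 39841.79 mm = 39.84 m.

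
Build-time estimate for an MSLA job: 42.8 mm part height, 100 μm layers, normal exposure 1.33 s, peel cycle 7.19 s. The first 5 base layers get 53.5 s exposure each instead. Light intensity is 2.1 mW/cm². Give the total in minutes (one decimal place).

65.1 minutes

Layer count = ceil(42.8 / 0.1) = 428.
Base layers: 5 × (53.5 + 7.19) → 303.45 s.
Normal layers: 423 × (1.33 + 7.19) → 3603.96 s.
Total = 303.45 + 3603.96 = 3907.41 s = 65.1 minutes.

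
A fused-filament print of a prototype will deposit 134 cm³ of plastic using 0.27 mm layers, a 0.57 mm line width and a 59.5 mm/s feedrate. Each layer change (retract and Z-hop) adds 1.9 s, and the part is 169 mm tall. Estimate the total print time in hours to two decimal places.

Line area = 0.27 × 0.57, so 0.1539 mm².
Path length: 134000 mm³ / 0.1539 mm² → 870695.3 mm.
Extrusion time = 870695.3 / 59.5, so 14633.5 s.
Layers = ⌈169/0.27⌉ = 626.
Z-hop total = 626 × 1.9, so 1189.4 s.
Total = 14633.5 + 1189.4 = 15822.9 s = 4.40 hours.

4.40 hours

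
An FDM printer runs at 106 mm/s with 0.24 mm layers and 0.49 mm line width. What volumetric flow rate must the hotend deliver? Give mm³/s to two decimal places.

Extrusion cross-section = 0.24 × 0.49 = 0.1176 mm².
Q = v·A = 106 × 0.1176 = 12.47 mm³/s.

12.47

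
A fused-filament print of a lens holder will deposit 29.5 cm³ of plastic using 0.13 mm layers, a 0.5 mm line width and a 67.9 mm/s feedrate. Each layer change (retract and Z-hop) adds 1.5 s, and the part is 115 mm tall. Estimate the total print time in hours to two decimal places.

2.23 hours

Extrusion cross-section = 0.13 × 0.5, so 0.065 mm².
Path length: 29500 mm³ / 0.065 mm² → 453846.2 mm.
Time extruding: 453846.2 / 67.9 → 6684 s.
Layer count = ceil(115 / 0.13) = 885.
Layer-change overhead = 885 × 1.5 = 1327.5 s.
Total = 6684 + 1327.5 = 8011.5 s = 2.23 hours.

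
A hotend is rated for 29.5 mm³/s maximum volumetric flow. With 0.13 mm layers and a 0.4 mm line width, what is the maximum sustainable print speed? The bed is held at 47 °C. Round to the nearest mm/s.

567 mm/s

Bead cross-section = 0.13 × 0.4, so 0.052 mm².
Max speed = 29.5 / 0.052 = 567.31 ≈ 567 mm/s.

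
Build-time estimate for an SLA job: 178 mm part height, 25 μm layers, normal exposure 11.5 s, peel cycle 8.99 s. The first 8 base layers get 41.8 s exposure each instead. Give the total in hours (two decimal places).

Number of layers: 178 / 0.025 → 7120 (rounded up).
Burn-in layers: 8 × (41.8 + 8.99) → 406.32 s.
Normal layers = 7112 × (11.5 + 8.99) = 145724.88 s.
Sum: 406.32 + 145724.88 = 146131.2 s → 40.59 hours.

40.59 hours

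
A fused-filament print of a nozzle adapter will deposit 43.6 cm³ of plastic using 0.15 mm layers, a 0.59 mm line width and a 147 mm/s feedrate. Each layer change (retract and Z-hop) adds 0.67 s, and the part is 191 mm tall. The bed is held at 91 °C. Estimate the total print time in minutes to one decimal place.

70.1 minutes

Bead cross-section: 0.15 × 0.59 → 0.0885 mm².
Path length: 43600 mm³ / 0.0885 mm² → 492655.4 mm.
Extrusion time = 492655.4 / 147 = 3351.4 s.
Number of layers: 191 / 0.15 → 1274 (rounded up).
Layer-change overhead = 1274 × 0.67 = 853.58 s.
Total = 3351.4 + 853.58 = 4204.98 s = 70.1 minutes.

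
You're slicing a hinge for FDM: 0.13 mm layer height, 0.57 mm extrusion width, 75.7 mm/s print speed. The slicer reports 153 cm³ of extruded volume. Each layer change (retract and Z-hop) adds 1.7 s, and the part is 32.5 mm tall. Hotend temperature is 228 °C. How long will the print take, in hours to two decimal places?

Bead cross-section = 0.13 × 0.57, so 0.0741 mm².
Path length: 153000 mm³ / 0.0741 mm² → 2064777.3 mm.
Time extruding: 2064777.3 / 75.7 → 27275.8 s.
Number of layers: 32.5 / 0.13 → 250 (rounded up).
Non-print overhead = 250 × 1.7, so 425 s.
Total = 27275.8 + 425 = 27700.8 s = 7.69 hours.

7.69 hours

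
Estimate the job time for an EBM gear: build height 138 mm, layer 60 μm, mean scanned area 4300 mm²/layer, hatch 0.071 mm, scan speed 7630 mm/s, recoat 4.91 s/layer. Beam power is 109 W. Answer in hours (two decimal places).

8.21 hours

Layers = ⌈138/0.06⌉ = 2300.
Scan path per layer = 4300 / 0.071 = 60563.4 mm.
Scan time per layer = 60563.4 / 7630 = 7.9375 s.
Per-layer time = 7.9375 + 4.91, so 12.8475 s.
2300 layers × 12.8475 s/layer = 29549.25 s, i.e. 8.21 hours.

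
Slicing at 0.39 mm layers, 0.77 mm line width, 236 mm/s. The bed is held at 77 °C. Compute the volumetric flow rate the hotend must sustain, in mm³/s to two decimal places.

70.87

A = 0.39 × 0.77, so 0.3003 mm².
Q = v·A = 236 × 0.3003 = 70.87 mm³/s.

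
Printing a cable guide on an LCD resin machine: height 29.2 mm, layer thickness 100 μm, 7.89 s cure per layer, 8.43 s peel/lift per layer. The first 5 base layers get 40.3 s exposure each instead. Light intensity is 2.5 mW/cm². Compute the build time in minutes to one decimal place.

Number of layers: 29.2 / 0.1 → 292 (rounded up).
Burn-in layers: 5 × (40.3 + 8.43) → 243.65 s.
Normal layers = 287 × (7.89 + 8.43), so 4683.84 s.
Sum: 243.65 + 4683.84 = 4927.49 s → 82.1 minutes.

82.1 minutes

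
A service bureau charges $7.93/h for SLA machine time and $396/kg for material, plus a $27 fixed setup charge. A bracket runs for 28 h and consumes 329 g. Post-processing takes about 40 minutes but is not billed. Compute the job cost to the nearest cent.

Time charge: 7.93 × 28 → $222.04.
Material cost = 396 × 329/1000 = $130.284.
Adding setup: 222.04 + 130.284 + 27 → 379.324 ≈ $379.32.

$379.32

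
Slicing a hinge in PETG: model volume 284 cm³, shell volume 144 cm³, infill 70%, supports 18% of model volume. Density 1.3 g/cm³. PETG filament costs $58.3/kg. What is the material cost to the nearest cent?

$22.22

Infill region = 284 − 144 = 140 cm³.
Infill volume = 0.70 × 140, so 98 cm³.
Support = 0.18 × 284, so 51.12 cm³.
Deposited volume = 144 + 98 + 51.12, so 293.12 cm³.
Mass = 293.12 × 1.3 = 381.056 g.
At $58.3/kg: 381.056/1000 × 58.3 = $22.22.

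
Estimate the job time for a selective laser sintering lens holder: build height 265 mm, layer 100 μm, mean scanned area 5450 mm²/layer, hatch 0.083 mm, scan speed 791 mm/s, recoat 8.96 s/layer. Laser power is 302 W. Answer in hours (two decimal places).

67.70 hours

Layers = ⌈265/0.1⌉ = 2650.
Scan path per layer: 5450 / 0.083 → 65662.7 mm.
Per-layer scan time: 65662.7 / 791 → 83.0123 s.
Per-layer time: 83.0123 + 8.96 → 91.9723 s.
Build time = 2650 × 91.9723 = 243726.595 s = 67.70 hours.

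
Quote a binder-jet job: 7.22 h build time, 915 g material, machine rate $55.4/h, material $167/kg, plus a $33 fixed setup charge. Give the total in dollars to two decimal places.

$585.79

Machine cost = 55.4 × 7.22 = $399.988.
Material cost = 167 × 915/1000 = $152.805.
Total = 399.988 + 152.805 + 33 = 585.793 ≈ $585.79.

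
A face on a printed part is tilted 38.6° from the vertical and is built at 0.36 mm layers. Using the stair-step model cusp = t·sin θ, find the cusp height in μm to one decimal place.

224.6 μm

h_c = t·sin θ = 0.36 × 0.6239 = 0.224604 mm (224.6 μm).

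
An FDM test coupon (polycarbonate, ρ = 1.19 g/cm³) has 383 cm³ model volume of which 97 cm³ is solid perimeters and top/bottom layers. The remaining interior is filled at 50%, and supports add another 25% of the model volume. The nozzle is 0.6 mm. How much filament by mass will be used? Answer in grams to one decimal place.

399.5 g

Interior volume: 383 − 97 → 286 cm³.
Infill volume = 0.50 × 286, so 143 cm³.
Support: 0.25 × 383 → 95.75 cm³.
Deposited volume = 97 + 143 + 95.75 = 335.75 cm³.
Mass = 335.75 × 1.19, so 399.5425 g.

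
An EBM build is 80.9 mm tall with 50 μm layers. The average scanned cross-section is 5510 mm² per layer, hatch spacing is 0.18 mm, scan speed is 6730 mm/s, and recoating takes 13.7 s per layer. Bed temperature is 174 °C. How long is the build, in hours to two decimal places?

Number of layers: 80.9 / 0.05 → 1618 (rounded up).
Scan path per layer = 5510 / 0.18, so 30611.1 mm.
Scan time per layer = 30611.1 / 6730 = 4.5485 s.
Time per layer = 4.5485 + 13.7, so 18.2485 s.
1618 layers × 18.2485 s/layer = 29526.073 s, i.e. 8.20 hours.

8.20 hours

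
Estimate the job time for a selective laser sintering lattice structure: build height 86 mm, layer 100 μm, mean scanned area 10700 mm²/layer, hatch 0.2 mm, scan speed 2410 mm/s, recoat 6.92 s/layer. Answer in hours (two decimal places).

6.96 hours

Layers = ⌈86/0.1⌉ = 860.
Per-layer scan distance = 10700 / 0.2, so 53500 mm.
Scan time per layer = 53500 / 2410 = 22.1992 s.
Per-layer time: 22.1992 + 6.92 → 29.1192 s.
860 layers × 29.1192 s/layer = 25042.512 s, i.e. 6.96 hours.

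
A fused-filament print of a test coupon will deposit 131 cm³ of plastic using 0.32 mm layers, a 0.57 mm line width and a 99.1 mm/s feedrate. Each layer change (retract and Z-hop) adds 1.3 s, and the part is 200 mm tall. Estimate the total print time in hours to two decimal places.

2.24 hours

Line area: 0.32 × 0.57 → 0.1824 mm².
Toolpath length = 131 cm³ / 0.1824 mm² = 131000 / 0.1824 = 718201.8 mm.
Extrusion time: 718201.8 / 99.1 → 7247.2 s.
Layer count = ceil(200 / 0.32) = 625.
Z-hop total = 625 × 1.3, so 812.5 s.
Altogether 7247.2 + 812.5 = 8059.7 s, i.e. 2.24 hours.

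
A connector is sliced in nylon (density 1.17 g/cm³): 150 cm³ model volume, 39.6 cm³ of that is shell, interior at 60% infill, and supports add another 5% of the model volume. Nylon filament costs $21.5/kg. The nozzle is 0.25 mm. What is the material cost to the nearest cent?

Volume inside the shell = 150 − 39.6 = 110.4 cm³.
Deposited infill = 0.60 × 110.4, so 66.24 cm³.
Support: 0.05 × 150 → 7.5 cm³.
Deposited volume = 39.6 + 66.24 + 7.5, so 113.34 cm³.
Mass = 113.34 × 1.17, so 132.6078 g.
At $21.5/kg: 132.6078/1000 × 21.5 = $2.85.

$2.85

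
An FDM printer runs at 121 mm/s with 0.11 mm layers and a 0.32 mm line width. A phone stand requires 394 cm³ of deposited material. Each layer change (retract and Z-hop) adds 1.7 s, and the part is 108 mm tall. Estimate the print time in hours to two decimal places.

Extrusion cross-section: 0.11 × 0.32 → 0.0352 mm².
Toolpath length = 394 cm³ / 0.0352 mm² = 394000 / 0.0352 = 11193181.8 mm.
Extrusion time: 11193181.8 / 121 → 92505.6 s.
Layers = ⌈108/0.11⌉ = 982.
Non-print overhead = 982 × 1.7 = 1669.4 s.
Altogether 92505.6 + 1669.4 = 94175 s, i.e. 26.16 hours.

26.16 hours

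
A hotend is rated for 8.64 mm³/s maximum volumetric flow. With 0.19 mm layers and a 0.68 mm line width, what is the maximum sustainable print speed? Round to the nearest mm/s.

67 mm/s

Bead cross-section = 0.19 × 0.68 = 0.1292 mm².
v_max = Q/A = 8.64/0.1292 = 66.87 mm/s → 67 mm/s.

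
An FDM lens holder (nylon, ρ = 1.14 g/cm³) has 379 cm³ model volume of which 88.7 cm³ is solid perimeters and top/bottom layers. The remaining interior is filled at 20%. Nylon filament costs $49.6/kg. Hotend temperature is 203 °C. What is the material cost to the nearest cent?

$8.30

Volume inside the shell = 379 − 88.7 = 290.3 cm³.
Deposited infill = 0.20 × 290.3 = 58.06 cm³.
Deposited volume: 88.7 + 58.06 → 146.76 cm³.
Mass: 146.76 × 1.14 → 167.3064 g.
Cost = 167.3064 g / 1000 × $49.6/kg = $8.30.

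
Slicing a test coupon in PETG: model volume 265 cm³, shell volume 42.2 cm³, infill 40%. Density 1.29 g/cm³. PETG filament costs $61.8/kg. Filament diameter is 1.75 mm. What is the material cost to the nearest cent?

$10.47

Interior volume: 265 − 42.2 → 222.8 cm³.
Infill volume: 0.40 × 222.8 → 89.12 cm³.
Deposited volume = 42.2 + 89.12 = 131.32 cm³.
Mass: 131.32 × 1.29 → 169.4028 g.
At $61.8/kg: 169.4028/1000 × 61.8 = $10.47.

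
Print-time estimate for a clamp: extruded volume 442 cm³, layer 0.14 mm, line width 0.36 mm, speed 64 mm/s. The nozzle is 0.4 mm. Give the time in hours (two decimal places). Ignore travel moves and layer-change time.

Bead cross-section = 0.14 × 0.36 = 0.0504 mm².
Toolpath length = 442 cm³ / 0.0504 mm² = 442000 / 0.0504 = 8769841.3 mm.
Print-move time = 8769841.3 / 64 = 137028.8 s.
Converting: 137028.8 s = 38.06 hours.

38.06 hours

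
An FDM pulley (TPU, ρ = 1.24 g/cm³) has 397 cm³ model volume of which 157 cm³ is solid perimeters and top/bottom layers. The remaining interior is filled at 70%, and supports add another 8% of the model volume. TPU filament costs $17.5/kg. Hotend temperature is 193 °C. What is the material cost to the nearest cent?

Volume inside the shell: 397 − 157 → 240 cm³.
Infill volume = 0.70 × 240, so 168 cm³.
Support = 0.08 × 397, so 31.76 cm³.
Total extruded = 157 + 168 + 31.76, so 356.76 cm³.
Mass = 356.76 × 1.24, so 442.3824 g.
At $17.5/kg: 442.3824/1000 × 17.5 = $7.74.

$7.74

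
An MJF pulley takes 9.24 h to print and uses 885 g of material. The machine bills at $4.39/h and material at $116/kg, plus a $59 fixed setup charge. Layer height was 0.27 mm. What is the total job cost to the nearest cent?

Time charge = 4.39 × 9.24 = $40.5636.
Material cost = 116 × 885/1000, so $102.66.
Total = 40.5636 + 102.66 + 59 = 202.2236 ≈ $202.22.

$202.22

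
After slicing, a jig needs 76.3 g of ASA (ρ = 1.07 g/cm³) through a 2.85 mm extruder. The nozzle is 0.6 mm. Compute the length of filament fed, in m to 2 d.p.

Extruded volume: 76.3/1.07 = 71.3084 cm³ (71308.4 mm³).
A = π r² = π × 1.425² = 6.3794 mm².
L = V/A = 71308.4/6.3794 = 11177.92 mm → 11.18 m.

11.18 m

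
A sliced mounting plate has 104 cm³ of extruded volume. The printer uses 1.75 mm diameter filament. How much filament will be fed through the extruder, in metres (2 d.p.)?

43.24 m

Cross-section of 1.75 mm filament: π·(1.75/2)² = 2.4053 mm².
L = 104000 mm³ / 2.4053 mm² = 43237.85 mm, i.e. 43.24 m.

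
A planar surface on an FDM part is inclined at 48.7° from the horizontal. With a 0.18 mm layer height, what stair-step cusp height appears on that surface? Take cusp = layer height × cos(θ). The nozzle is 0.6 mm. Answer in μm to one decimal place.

118.8 μm

h_c = t·cos θ = 0.18 × 0.6600 = 0.1188 mm (118.8 μm).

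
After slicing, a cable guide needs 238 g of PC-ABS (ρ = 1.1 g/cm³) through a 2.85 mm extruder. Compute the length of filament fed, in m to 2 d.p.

Extruded volume: 238/1.1 = 216.3636 cm³ (216363.6 mm³).
A = π r² = π × 1.425² = 6.3794 mm².
Length = 216363.6 / 6.3794 = 33915.98 mm = 33.92 m.

33.92 m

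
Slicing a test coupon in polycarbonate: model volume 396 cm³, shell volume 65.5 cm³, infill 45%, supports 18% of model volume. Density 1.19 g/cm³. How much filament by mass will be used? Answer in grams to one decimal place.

339.8 g

Interior volume = 396 − 65.5, so 330.5 cm³.
Infill deposited = 0.45 × 330.5 = 148.725 cm³.
Support = 0.18 × 396 = 71.28 cm³.
Total printed volume = 65.5 + 148.725 + 71.28 = 285.505 cm³.
Mass = 285.505 × 1.19 = 339.75095 g.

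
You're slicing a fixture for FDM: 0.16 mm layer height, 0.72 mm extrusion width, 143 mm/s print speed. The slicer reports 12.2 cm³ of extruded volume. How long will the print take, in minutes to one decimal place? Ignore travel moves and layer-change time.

Extrusion cross-section = 0.16 × 0.72, so 0.1152 mm².
Path length: 12200 mm³ / 0.1152 mm² → 105902.8 mm.
Extrusion time = 105902.8 / 143 = 740.6 s.
Converting: 740.6 s = 12.3 minutes.

12.3 minutes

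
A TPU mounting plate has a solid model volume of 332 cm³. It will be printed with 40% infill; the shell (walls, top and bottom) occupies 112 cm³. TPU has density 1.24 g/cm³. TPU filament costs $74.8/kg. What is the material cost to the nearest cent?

Volume inside the shell: 332 − 112 → 220 cm³.
Infill deposited: 0.40 × 220 → 88 cm³.
Total printed volume = 112 + 88 = 200 cm³.
Mass = 200 × 1.24, so 248 g.
Cost = 248 g / 1000 × $74.8/kg = $18.55.

$18.55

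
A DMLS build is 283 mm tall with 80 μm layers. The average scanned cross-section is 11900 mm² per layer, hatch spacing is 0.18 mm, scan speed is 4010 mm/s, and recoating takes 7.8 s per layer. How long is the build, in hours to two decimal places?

Layer count = ceil(283 / 0.08) = 3538.
Per-layer scan distance = 11900 / 0.18, so 66111.1 mm.
Per-layer scan time: 66111.1 / 4010 → 16.4866 s.
Time per layer = 16.4866 + 7.8 = 24.2866 s.
Build time = 3538 × 24.2866 = 85925.9908 s = 23.87 hours.

23.87 hours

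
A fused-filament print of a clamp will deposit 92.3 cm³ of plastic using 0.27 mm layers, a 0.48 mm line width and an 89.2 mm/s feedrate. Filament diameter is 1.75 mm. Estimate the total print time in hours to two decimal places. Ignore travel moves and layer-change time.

Line area: 0.27 × 0.48 → 0.1296 mm².
Total extruded path = 92300/0.1296 = 712191.4 mm.
Extrusion time: 712191.4 / 89.2 → 7984.2 s.
In the requested units: 7984.2 s = 2.22 hours.

2.22 hours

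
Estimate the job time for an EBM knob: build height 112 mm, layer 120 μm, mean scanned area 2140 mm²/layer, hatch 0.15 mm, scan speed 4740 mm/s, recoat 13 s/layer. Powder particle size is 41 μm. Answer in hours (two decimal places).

4.15 hours

Number of layers: 112 / 0.12 → 934 (rounded up).
Scan path per layer = 2140 / 0.15 = 14266.7 mm.
Per-layer scan time = 14266.7 / 4740 = 3.0099 s.
Layer cycle = 3.0099 + 13 = 16.0099 s.
Total: 934 × 16.0099 s = 14953.2466 s → 4.15 hours.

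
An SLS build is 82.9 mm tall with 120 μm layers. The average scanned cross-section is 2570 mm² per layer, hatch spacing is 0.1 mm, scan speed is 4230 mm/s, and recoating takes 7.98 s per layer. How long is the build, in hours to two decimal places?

Layers = ⌈82.9/0.12⌉ = 691.
Scan path per layer = 2570 / 0.1, so 25700 mm.
Per-layer scan time = 25700 / 4230, so 6.0757 s.
Time per layer = 6.0757 + 7.98 = 14.0557 s.
Build time = 691 × 14.0557 = 9712.4887 s = 2.70 hours.

2.70 hours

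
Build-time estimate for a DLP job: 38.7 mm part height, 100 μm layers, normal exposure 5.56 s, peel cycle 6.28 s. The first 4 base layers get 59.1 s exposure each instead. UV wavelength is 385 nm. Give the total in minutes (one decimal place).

Layer count = ceil(38.7 / 0.1) = 387.
Bottom layers = 4 × (59.1 + 6.28), so 261.52 s.
Regular layers = 383 × (5.56 + 6.28), so 4534.72 s.
Total = 261.52 + 4534.72 = 4796.24 s = 79.9 minutes.

79.9 minutes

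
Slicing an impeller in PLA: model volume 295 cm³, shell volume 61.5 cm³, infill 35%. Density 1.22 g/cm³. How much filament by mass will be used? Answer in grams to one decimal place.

174.7 g

Interior volume: 295 − 61.5 → 233.5 cm³.
Deposited infill = 0.35 × 233.5, so 81.725 cm³.
Deposited volume: 61.5 + 81.725 → 143.225 cm³.
Mass: 143.225 × 1.22 → 174.7345 g.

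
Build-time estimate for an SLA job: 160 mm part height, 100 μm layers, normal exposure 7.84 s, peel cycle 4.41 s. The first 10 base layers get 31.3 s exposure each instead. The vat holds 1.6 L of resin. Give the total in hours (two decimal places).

Layer count = ceil(160 / 0.1) = 1600.
Burn-in layers: 10 × (31.3 + 4.41) → 357.1 s.
Regular layers = 1590 × (7.84 + 4.41) = 19477.5 s.
Total = 357.1 + 19477.5 = 19834.6 s = 5.51 hours.

5.51 hours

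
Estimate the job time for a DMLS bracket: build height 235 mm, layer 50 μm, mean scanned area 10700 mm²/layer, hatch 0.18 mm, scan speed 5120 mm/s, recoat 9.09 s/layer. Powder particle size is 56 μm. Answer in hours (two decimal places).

27.03 hours

Number of layers: 235 / 0.05 → 4700 (rounded up).
Scan path per layer: 10700 / 0.18 → 59444.4 mm.
Laser time per layer = 59444.4 / 5120 = 11.6102 s.
Per-layer time: 11.6102 + 9.09 → 20.7002 s.
Total: 4700 × 20.7002 s = 97290.94 s → 27.03 hours.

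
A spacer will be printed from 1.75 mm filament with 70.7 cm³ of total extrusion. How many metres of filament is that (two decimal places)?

Filament cross-section = π × (1.75/2)² = 2.4053 mm².
L = 70700 mm³ / 2.4053 mm² = 29393.42 mm, i.e. 29.39 m.

29.39 m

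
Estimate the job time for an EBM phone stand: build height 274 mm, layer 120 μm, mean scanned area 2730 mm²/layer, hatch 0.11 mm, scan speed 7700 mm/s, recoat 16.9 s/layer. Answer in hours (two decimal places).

Layers = ⌈274/0.12⌉ = 2284.
Hatch length per layer: 2730 / 0.11 → 24818.2 mm.
Beam time per layer = 24818.2 / 7700, so 3.2231 s.
Per-layer time = 3.2231 + 16.9, so 20.1231 s.
2284 layers × 20.1231 s/layer = 45961.1604 s, i.e. 12.77 hours.

12.77 hours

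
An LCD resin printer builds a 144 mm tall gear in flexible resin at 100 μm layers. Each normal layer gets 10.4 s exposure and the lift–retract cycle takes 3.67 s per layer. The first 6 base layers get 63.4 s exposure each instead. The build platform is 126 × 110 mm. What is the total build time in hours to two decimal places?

Layer count = ceil(144 / 0.1) = 1440.
Burn-in layers = 6 × (63.4 + 3.67) = 402.42 s.
Normal layers = 1434 × (10.4 + 3.67), so 20176.38 s.
Sum: 402.42 + 20176.38 = 20578.8 s → 5.72 hours.

5.72 hours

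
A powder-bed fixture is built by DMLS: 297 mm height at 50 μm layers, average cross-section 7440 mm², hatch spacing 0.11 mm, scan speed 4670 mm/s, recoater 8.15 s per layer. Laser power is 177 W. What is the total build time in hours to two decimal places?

37.34 hours

Layer count = ceil(297 / 0.05) = 5940.
Hatch length per layer = 7440 / 0.11, so 67636.4 mm.
Laser time per layer = 67636.4 / 4670 = 14.4832 s.
Per-layer time = 14.4832 + 8.15 = 22.6332 s.
Build time = 5940 × 22.6332 = 134441.208 s = 37.34 hours.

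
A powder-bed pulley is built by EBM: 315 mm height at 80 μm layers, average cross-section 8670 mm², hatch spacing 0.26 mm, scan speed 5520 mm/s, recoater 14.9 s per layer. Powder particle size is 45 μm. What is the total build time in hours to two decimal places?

22.91 hours

Layer count = ceil(315 / 0.08) = 3938.
Per-layer scan distance = 8670 / 0.26, so 33346.2 mm.
Scan time per layer = 33346.2 / 5520 = 6.041 s.
Layer cycle: 6.041 + 14.9 → 20.941 s.
3938 layers × 20.941 s/layer = 82465.658 s, i.e. 22.91 hours.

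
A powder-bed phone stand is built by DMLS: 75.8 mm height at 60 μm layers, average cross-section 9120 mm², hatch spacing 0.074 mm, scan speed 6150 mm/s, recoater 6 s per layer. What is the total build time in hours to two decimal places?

9.14 hours

Layers = ⌈75.8/0.06⌉ = 1264.
Per-layer scan distance: 9120 / 0.074 → 123243.2 mm.
Per-layer scan time: 123243.2 / 6150 → 20.0395 s.
Per-layer time = 20.0395 + 6, so 26.0395 s.
Build time = 1264 × 26.0395 = 32913.928 s = 9.14 hours.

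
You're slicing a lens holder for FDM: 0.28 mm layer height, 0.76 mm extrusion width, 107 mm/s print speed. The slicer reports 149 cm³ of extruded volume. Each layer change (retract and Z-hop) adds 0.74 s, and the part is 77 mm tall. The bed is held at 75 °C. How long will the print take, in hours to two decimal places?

Extrusion cross-section: 0.28 × 0.76 → 0.2128 mm².
Total extruded path = 149000/0.2128 = 700188 mm.
Extrusion time: 700188 / 107 → 6543.8 s.
Layers = ⌈77/0.28⌉ = 275.
Layer-change overhead: 275 × 0.74 → 203.5 s.
Altogether 6543.8 + 203.5 = 6747.3 s, i.e. 1.87 hours.

1.87 hours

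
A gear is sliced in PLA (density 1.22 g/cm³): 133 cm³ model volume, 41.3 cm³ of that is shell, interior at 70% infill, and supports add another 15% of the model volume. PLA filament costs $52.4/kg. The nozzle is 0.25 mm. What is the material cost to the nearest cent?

Interior volume = 133 − 41.3, so 91.7 cm³.
Infill volume = 0.70 × 91.7 = 64.19 cm³.
Support = 0.15 × 133 = 19.95 cm³.
Total printed volume: 41.3 + 64.19 + 19.95 → 125.44 cm³.
Mass = 125.44 × 1.22 = 153.0368 g.
Cost = 153.0368 g / 1000 × $52.4/kg = $8.02.

$8.02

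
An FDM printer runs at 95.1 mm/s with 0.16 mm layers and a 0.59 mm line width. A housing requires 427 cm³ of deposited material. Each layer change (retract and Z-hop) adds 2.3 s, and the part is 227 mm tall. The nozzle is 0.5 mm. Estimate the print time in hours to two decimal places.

14.12 hours

Extrusion cross-section = 0.16 × 0.59 = 0.0944 mm².
Toolpath length = 427 cm³ / 0.0944 mm² = 427000 / 0.0944 = 4523305.1 mm.
Time extruding = 4523305.1 / 95.1, so 47563.7 s.
Layers = ⌈227/0.16⌉ = 1419.
Z-hop total: 1419 × 2.3 → 3263.7 s.
Total = 47563.7 + 3263.7 = 50827.4 s = 14.12 hours.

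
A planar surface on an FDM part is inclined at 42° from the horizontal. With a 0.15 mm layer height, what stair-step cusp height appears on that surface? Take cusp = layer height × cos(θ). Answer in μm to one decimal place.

111.5 μm

Cusp = layer height × cos(42°) = 0.15 × 0.7431 = 0.111465 mm = 111.5 μm.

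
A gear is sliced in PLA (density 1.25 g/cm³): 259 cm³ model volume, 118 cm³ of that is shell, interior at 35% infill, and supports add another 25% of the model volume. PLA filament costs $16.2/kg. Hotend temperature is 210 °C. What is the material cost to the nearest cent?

$4.70

Volume inside the shell = 259 − 118, so 141 cm³.
Deposited infill = 0.35 × 141 = 49.35 cm³.
Support: 0.25 × 259 → 64.75 cm³.
Deposited volume = 118 + 49.35 + 64.75 = 232.1 cm³.
Mass: 232.1 × 1.25 → 290.125 g.
At $16.2/kg: 290.125/1000 × 16.2 = $4.70.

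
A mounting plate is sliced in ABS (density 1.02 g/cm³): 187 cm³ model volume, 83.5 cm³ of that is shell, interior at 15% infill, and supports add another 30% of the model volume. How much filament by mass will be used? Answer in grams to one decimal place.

158.2 g

Volume inside the shell = 187 − 83.5, so 103.5 cm³.
Infill deposited: 0.15 × 103.5 → 15.525 cm³.
Support = 0.30 × 187, so 56.1 cm³.
Deposited volume = 83.5 + 15.525 + 56.1 = 155.125 cm³.
Mass = 155.125 × 1.02 = 158.2275 g.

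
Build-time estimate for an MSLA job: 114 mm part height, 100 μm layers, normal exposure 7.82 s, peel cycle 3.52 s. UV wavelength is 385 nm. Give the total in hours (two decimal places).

3.59 hours

Layers = ⌈114/0.1⌉ = 1140.
Each layer takes = 7.82 + 3.52 = 11.34 s.
Total = 1140 × 11.34 = 12927.6 s = 3.59 hours.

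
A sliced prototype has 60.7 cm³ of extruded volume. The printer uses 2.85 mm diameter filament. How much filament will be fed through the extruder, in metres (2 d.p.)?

Cross-section of 2.85 mm filament: π·(2.85/2)² = 6.3794 mm².
Length = 60.7 cm³ / 6.3794 mm² = 60700 / 6.3794 = 9515 mm = 9.52 m.

9.52 m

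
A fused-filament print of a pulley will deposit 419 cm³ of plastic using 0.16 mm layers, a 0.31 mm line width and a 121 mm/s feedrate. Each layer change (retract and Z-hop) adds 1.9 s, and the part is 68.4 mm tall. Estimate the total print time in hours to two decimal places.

Line area = 0.16 × 0.31, so 0.0496 mm².
Toolpath length = 419 cm³ / 0.0496 mm² = 419000 / 0.0496 = 8447580.6 mm.
Time extruding = 8447580.6 / 121, so 69814.7 s.
Layers = ⌈68.4/0.16⌉ = 428.
Non-print overhead = 428 × 1.9, so 813.2 s.
Total = 69814.7 + 813.2 = 70627.9 s = 19.62 hours.

19.62 hours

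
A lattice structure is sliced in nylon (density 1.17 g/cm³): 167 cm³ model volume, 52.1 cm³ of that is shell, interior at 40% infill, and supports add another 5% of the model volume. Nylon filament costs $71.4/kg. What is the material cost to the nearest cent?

$8.89

Volume inside the shell: 167 − 52.1 → 114.9 cm³.
Infill volume: 0.40 × 114.9 → 45.96 cm³.
Support = 0.05 × 167, so 8.35 cm³.
Deposited volume = 52.1 + 45.96 + 8.35 = 106.41 cm³.
Mass: 106.41 × 1.17 → 124.4997 g.
Cost = 124.4997 g / 1000 × $71.4/kg = $8.89.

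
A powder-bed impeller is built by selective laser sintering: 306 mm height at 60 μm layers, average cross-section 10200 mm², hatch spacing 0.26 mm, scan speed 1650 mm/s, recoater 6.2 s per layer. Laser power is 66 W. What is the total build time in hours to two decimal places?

Number of layers: 306 / 0.06 → 5100 (rounded up).
Hatch length per layer = 10200 / 0.26 = 39230.8 mm.
Per-layer scan time = 39230.8 / 1650, so 23.7762 s.
Per-layer time = 23.7762 + 6.2 = 29.9762 s.
Total: 5100 × 29.9762 s = 152878.62 s → 42.47 hours.

42.47 hours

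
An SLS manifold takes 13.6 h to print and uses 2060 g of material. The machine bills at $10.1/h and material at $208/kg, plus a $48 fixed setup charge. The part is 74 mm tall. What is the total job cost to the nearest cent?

Time charge = 10.1 × 13.6 = $137.36.
Feedstock cost: 208 × 2060/1000 → $428.48.
Adding setup: 137.36 + 428.48 + 48 → $613.84.

$613.84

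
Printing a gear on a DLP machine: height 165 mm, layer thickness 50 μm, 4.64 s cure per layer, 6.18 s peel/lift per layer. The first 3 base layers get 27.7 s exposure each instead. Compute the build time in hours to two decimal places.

9.94 hours

Layers = ⌈165/0.05⌉ = 3300.
Bottom layers: 3 × (27.7 + 6.18) → 101.64 s.
Normal layers: 3297 × (4.64 + 6.18) → 35673.54 s.
Sum: 101.64 + 35673.54 = 35775.18 s → 9.94 hours.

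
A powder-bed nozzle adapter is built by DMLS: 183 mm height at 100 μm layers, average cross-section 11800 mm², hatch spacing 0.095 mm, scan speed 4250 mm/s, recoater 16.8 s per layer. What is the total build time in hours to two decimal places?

23.40 hours

Layers = ⌈183/0.1⌉ = 1830.
Per-layer scan distance = 11800 / 0.095 = 124210.5 mm.
Laser time per layer = 124210.5 / 4250 = 29.226 s.
Layer cycle = 29.226 + 16.8, so 46.026 s.
1830 layers × 46.026 s/layer = 84227.58 s, i.e. 23.40 hours.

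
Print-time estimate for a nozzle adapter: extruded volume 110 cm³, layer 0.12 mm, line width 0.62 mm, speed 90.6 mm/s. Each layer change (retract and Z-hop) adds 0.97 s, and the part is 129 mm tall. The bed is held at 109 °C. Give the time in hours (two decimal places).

4.82 hours

Bead cross-section = 0.12 × 0.62, so 0.0744 mm².
Path length: 110000 mm³ / 0.0744 mm² → 1478494.6 mm.
Print-move time: 1478494.6 / 90.6 → 16318.9 s.
Number of layers: 129 / 0.12 → 1075 (rounded up).
Non-print overhead = 1075 × 0.97 = 1042.75 s.
Total = 16318.9 + 1042.75 = 17361.65 s = 4.82 hours.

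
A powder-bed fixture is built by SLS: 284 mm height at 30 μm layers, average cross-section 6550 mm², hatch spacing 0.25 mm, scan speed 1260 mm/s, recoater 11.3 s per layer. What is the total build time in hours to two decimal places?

Layer count = ceil(284 / 0.03) = 9467.
Hatch length per layer: 6550 / 0.25 → 26200 mm.
Per-layer scan time = 26200 / 1260, so 20.7937 s.
Time per layer = 20.7937 + 11.3, so 32.0937 s.
Build time = 9467 × 32.0937 = 303831.0579 s = 84.40 hours.

84.40 hours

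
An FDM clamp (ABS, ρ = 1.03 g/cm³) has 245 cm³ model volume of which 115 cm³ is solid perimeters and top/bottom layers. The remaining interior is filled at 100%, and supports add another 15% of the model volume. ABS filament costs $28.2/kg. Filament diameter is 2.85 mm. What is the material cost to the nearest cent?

Volume inside the shell: 245 − 115 → 130 cm³.
Deposited infill: 1.00 × 130 → 130 cm³.
Support = 0.15 × 245, so 36.75 cm³.
Deposited volume: 115 + 130 + 36.75 → 281.75 cm³.
Mass = 281.75 × 1.03, so 290.2025 g.
Cost = 290.2025 g / 1000 × $28.2/kg = $8.18.

$8.18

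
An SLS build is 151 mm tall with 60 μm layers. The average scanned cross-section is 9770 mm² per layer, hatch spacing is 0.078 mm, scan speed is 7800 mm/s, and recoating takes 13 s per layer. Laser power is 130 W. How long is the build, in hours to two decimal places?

Layers = ⌈151/0.06⌉ = 2517.
Hatch length per layer = 9770 / 0.078 = 125256.4 mm.
Per-layer scan time = 125256.4 / 7800 = 16.0585 s.
Per-layer time = 16.0585 + 13 = 29.0585 s.
2517 layers × 29.0585 s/layer = 73140.2445 s, i.e. 20.32 hours.

20.32 hours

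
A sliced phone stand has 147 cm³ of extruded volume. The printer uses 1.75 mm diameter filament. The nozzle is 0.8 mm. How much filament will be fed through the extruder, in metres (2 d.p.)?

Cross-section of 1.75 mm filament: π·(1.75/2)² = 2.4053 mm².
Length = 147 cm³ / 2.4053 mm² = 147000 / 2.4053 = 61115.04 mm = 61.12 m.

61.12 m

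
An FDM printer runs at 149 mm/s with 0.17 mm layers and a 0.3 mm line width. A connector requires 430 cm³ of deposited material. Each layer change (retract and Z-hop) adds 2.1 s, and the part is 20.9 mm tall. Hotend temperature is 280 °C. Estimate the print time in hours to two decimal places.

15.79 hours

Line area: 0.17 × 0.3 → 0.051 mm².
Total extruded path = 430000/0.051 = 8431372.5 mm.
Time extruding = 8431372.5 / 149 = 56586.4 s.
Layers = ⌈20.9/0.17⌉ = 123.
Non-print overhead = 123 × 2.1, so 258.3 s.
Total = 56586.4 + 258.3 = 56844.7 s = 15.79 hours.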